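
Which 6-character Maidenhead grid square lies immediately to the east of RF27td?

RF27ud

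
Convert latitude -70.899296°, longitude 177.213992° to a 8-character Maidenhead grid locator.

Shift to the Maidenhead origin (180°W, 90°S): lon 357.21399, lat 19.10070.
Field: lon ⌊357.21399/20⌋ = 17 → R; lat ⌊19.10070/10⌋ = 1 → B.
Square: lon ⌊17.21399/2⌋ = 8; lat ⌊9.10070/1⌋ = 9.
Subsquare: lon ⌊1.21399/0.0833333⌋ = 14 → o; lat ⌊0.10070/0.0416667⌋ = 2 → c.
Extended square: lon ⌊0.04733/0.00833333⌋ = 5; lat ⌊0.01737/0.00416667⌋ = 4.

RB89oc54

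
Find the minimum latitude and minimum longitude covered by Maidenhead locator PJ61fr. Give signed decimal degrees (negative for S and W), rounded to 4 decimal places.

1.7083, 132.4167

Field P=15, J=9: +15·20° lon, +9·10° lat → SW at lon 120°, lat 0°.
Square 6, 1: +6·2° lon, +1·1° lat → SW at lon 132°, lat 1°.
Subsquare f=5, r=17: +5·0.0833333° lon, +17·0.0416667° lat → SW at lon 132.417°, lat 1.70833°.
latitude 1.7083, longitude 132.4167.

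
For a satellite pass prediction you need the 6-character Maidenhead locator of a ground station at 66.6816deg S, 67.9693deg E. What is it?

Add 180° to longitude and 90° to latitude: 247.9693, 23.3184.
Field: lon ⌊247.9693/20⌋ = 12 → M; lat ⌊23.3184/10⌋ = 2 → C.
Square: lon ⌊7.9693/2⌋ = 3; lat ⌊3.3184/1⌋ = 3.
Subsquare: lon ⌊1.9693/0.0833333⌋ = 23 → x; lat ⌊0.3184/0.0416667⌋ = 7 → h.

MC33xh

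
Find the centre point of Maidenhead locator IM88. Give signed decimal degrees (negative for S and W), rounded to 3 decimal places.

Field I=8, M=12: +8·20° lon, +12·10° lat → SW at lon -20°, lat 30°.
Square 8, 8: +8·2° lon, +8·1° lat → SW at lon -4°, lat 38°.
Cell spans 2° lon × 1° lat. Centre is SW corner plus half of each.
latitude 38.500, longitude -3.000.

38.500, -3.000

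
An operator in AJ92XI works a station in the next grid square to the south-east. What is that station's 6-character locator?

BJ02ah

Longitude subsquare x = 23; +1 → 24, wraps to 0 = a, carry into square.
Longitude square 9; +1 → 10, wraps to 0, carry into field.
Longitude field A = 0; +1 → 1 = B.
Latitude subsquare i = 8; −1 → 7 = h.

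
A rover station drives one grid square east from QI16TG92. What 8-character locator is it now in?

QI16ug02

Longitude extended square 9; +1 → 10, wraps to 0, carry into subsquare.
Longitude subsquare t = 19; +1 → 20 = u.
The latitude characters are unchanged.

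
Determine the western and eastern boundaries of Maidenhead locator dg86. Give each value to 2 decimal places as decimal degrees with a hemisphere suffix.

104.00° W, 102.00° W

Field D=3, G=6: +3·20° lon, +6·10° lat → SW at lon -120°, lat -30°.
Square 8, 6: +8·2° lon, +6·1° lat → SW at lon -104°, lat -24°.
Cell spans 2° lon × 1° lat.
west 104.00° W, east 102.00° W.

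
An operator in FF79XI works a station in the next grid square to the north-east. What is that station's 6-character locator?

FF89aj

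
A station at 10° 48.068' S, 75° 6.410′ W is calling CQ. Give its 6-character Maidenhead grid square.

Offset from 180°W / 90°S: lon 104.8932°, lat 79.1989°.
Field: lon ⌊104.8932/20⌋ = 5 → F; lat ⌊79.1989/10⌋ = 7 → H.
Square: lon ⌊4.8932/2⌋ = 2; lat ⌊9.1989/1⌋ = 9.
Subsquare: lon ⌊0.8932/0.0833333⌋ = 10 → k; lat ⌊0.1989/0.0416667⌋ = 4 → e.

FH29ke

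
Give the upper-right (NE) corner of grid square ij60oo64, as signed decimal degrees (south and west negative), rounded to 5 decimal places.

0.60417, -6.77500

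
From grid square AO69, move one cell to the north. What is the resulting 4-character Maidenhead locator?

AP60

Latitude square 9; +1 → 10, wraps to 0, carry into field.
Latitude field O = 14; +1 → 15 = P.
The longitude characters are unchanged.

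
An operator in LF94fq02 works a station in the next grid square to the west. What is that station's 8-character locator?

LF94eq92

Longitude extended square 0; −1 → -1, wraps to 9, carry into subsquare.
Longitude subsquare f = 5; −1 → 4 = e.
The latitude characters are unchanged.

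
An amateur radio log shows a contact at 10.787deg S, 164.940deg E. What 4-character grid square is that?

RH29

Shift to the Maidenhead origin (180°W, 90°S): lon 344.94, lat 79.21.
Field: 344.94/20 → 17 → R, 79.21/10 → 7 → H; chars RH.
Square: 4.94/2 → 2, 9.21/1 → 9; chars 29.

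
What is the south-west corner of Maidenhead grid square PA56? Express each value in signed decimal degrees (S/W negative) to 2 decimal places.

-84.00, 130.00

Field P=15, A=0: +15·20° lon, +0·10° lat → SW at lon 120°, lat -90°.
Square 5, 6: +5·2° lon, +6·1° lat → SW at lon 130°, lat -84°.
latitude -84.00, longitude 130.00.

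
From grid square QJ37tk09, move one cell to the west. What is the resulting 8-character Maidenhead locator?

QJ37sk99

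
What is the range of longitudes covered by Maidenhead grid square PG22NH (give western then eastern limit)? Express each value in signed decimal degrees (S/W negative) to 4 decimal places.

Field P=15, G=6: +15·20° lon, +6·10° lat → SW at lon 120°, lat -30°.
Square 2, 2: +2·2° lon, +2·1° lat → SW at lon 124°, lat -28°.
Subsquare n=13, h=7: +13·0.0833333° lon, +7·0.0416667° lat → SW at lon 125.083°, lat -27.7083°.
Cell spans 0.0833333° lon × 0.0416667° lat.
west 125.0833, east 125.1667.

125.0833, 125.1667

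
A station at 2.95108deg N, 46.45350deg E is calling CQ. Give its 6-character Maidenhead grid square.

Shift to the Maidenhead origin (180°W, 90°S): lon 226.4535, lat 92.9511.
Field: 226.4535/20 → 11 → L, 92.9511/10 → 9 → J; chars LJ.
Square: 6.4535/2 → 3, 2.9511/1 → 2; chars 32.
Subsquare: 0.4535/0.0833333 → 5 → f, 0.9511/0.0416667 → 22 → w; chars fw.

LJ32fw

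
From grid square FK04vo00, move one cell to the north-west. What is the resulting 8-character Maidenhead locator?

Longitude extended square 0; −1 → -1, wraps to 9, carry into subsquare.
Longitude subsquare v = 21; −1 → 20 = u.
Latitude extended square 0; +1 → 1.

FK04uo91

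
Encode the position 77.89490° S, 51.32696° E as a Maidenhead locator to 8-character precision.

Shift to the Maidenhead origin (180°W, 90°S): lon 231.32696, lat 12.10510.
Field: 231.32696/20 → 11 → L, 12.10510/10 → 1 → B; chars LB.
Square: 11.32696/2 → 5, 2.10510/1 → 2; chars 52.
Subsquare: 1.32696/0.0833333 → 15 → p, 0.10510/0.0416667 → 2 → c; chars pc.
Extended square: 0.07696/0.00833333 → 9, 0.02177/0.00416667 → 5; chars 95.

LB52pc95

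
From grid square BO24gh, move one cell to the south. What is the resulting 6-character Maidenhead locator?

Latitude subsquare h = 7; −1 → 6 = g.
The longitude characters are unchanged.

BO24gg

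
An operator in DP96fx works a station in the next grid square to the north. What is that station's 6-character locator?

DP97fa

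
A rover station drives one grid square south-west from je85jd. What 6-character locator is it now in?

JE85ic

Longitude subsquare j = 9; −1 → 8 = i.
Latitude subsquare d = 3; −1 → 2 = c.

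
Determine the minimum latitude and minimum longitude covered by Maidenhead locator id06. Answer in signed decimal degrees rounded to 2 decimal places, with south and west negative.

-54.00, -20.00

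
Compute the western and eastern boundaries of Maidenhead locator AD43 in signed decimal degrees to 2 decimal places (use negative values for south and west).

-172.00, -170.00

Field A=0, D=3: +0·20° lon, +3·10° lat → SW at lon -180°, lat -60°.
Square 4, 3: +4·2° lon, +3·1° lat → SW at lon -172°, lat -57°.
Cell spans 2° lon × 1° lat.
west -172.00, east -170.00.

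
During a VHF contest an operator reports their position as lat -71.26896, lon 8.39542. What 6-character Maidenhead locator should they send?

JB48er

Offset from 180°W / 90°S: lon 188.3954°, lat 18.7310°.
Field (20°×10°, letters A–R): 188.3954/20 → 9 → J, 18.7310/10 → 1 → B; chars JB.
Square (2°×1°, digits 0–9): 8.3954/2 → 4, 8.7310/1 → 8; chars 48.
Subsquare (5′×2.5′, letters a–x): 0.3954/0.0833333 → 4 → e, 0.7310/0.0416667 → 17 → r; chars er.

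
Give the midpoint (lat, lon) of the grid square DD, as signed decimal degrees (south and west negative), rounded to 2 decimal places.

-55.00, -110.00

Field D=3, D=3: +3·20° lon, +3·10° lat → SW at lon -120°, lat -60°.
Cell spans 20° lon × 10° lat. Centre is SW corner plus half of each.
latitude -55.00, longitude -110.00.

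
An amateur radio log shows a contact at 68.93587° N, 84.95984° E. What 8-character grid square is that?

Add 180° to longitude and 90° to latitude: 264.95984, 158.93587.
Field: lon ⌊264.95984/20⌋ = 13 → N; lat ⌊158.93587/10⌋ = 15 → P.
Square: lon ⌊4.95984/2⌋ = 2; lat ⌊8.93587/1⌋ = 8.
Subsquare: lon ⌊0.95984/0.0833333⌋ = 11 → l; lat ⌊0.93587/0.0416667⌋ = 22 → w.
Extended square: lon ⌊0.04317/0.00833333⌋ = 5; lat ⌊0.01920/0.00416667⌋ = 4.

NP28lw54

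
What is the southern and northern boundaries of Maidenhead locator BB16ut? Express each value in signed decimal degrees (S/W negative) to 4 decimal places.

Field B=1, B=1: +1·20° lon, +1·10° lat → SW at lon -160°, lat -80°.
Square 1, 6: +1·2° lon, +6·1° lat → SW at lon -158°, lat -74°.
Subsquare u=20, t=19: +20·0.0833333° lon, +19·0.0416667° lat → SW at lon -156.333°, lat -73.2083°.
Cell spans 0.0833333° lon × 0.0416667° lat.
south -73.2083, north -73.1667.

-73.2083, -73.1667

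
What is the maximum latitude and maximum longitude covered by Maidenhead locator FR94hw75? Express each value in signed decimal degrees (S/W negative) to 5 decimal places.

Field F=5, R=17: +5·20° lon, +17·10° lat → SW at lon -80°, lat 80°.
Square 9, 4: +9·2° lon, +4·1° lat → SW at lon -62°, lat 84°.
Subsquare h=7, w=22: +7·0.0833333° lon, +22·0.0416667° lat → SW at lon -61.4167°, lat 84.9167°.
Extended square 7, 5: +7·0.00833333° lon, +5·0.00416667° lat → SW at lon -61.3583°, lat 84.9375°.
Cell spans 0.00833333° lon × 0.00416667° lat. NE corner is SW corner plus one full cell.
latitude 84.94167, longitude -61.35000.

84.94167, -61.35000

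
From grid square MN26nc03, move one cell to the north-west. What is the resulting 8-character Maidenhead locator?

MN26mc94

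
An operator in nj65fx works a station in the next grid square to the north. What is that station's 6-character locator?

NJ66fa

Latitude subsquare x = 23; +1 → 24, wraps to 0 = a, carry into square.
Latitude square 5; +1 → 6.
The longitude characters are unchanged.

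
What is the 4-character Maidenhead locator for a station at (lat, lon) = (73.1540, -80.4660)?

EQ93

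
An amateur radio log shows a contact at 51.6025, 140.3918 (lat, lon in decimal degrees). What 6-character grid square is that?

Shift to the Maidenhead origin (180°W, 90°S): lon 320.3918, lat 141.6025.
Field (20°×10°, letters A–R): 320.3918/20 → 16 → Q, 141.6025/10 → 14 → O; chars QO.
Square (2°×1°, digits 0–9): 0.3918/2 → 0, 1.6025/1 → 1; chars 01.
Subsquare (5′×2.5′, letters a–x): 0.3918/0.0833333 → 4 → e, 0.6025/0.0416667 → 14 → o; chars eo.

QO01eo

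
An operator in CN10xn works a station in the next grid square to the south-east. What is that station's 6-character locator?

CN20am

Longitude subsquare x = 23; +1 → 24, wraps to 0 = a, carry into square.
Longitude square 1; +1 → 2.
Latitude subsquare n = 13; −1 → 12 = m.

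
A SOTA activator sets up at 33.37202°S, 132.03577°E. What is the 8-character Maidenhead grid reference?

Shift to the Maidenhead origin (180°W, 90°S): lon 312.03577, lat 56.62798.
Field: lon ⌊312.03577/20⌋ = 15 → P; lat ⌊56.62798/10⌋ = 5 → F.
Square: lon ⌊12.03577/2⌋ = 6; lat ⌊6.62798/1⌋ = 6.
Subsquare: lon ⌊0.03577/0.0833333⌋ = 0 → a; lat ⌊0.62798/0.0416667⌋ = 15 → p.
Extended square: lon ⌊0.03577/0.00833333⌋ = 4; lat ⌊0.00298/0.00416667⌋ = 0.

PF66ap40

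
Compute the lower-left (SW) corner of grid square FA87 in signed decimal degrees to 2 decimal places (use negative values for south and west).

-83.00, -64.00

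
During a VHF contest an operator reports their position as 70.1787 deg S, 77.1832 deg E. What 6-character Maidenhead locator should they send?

MB89ot

Add 180° to longitude and 90° to latitude: 257.1832, 19.8213.
Field: lon ⌊257.1832/20⌋ = 12 → M; lat ⌊19.8213/10⌋ = 1 → B.
Square: lon ⌊17.1832/2⌋ = 8; lat ⌊9.8213/1⌋ = 9.
Subsquare: lon ⌊1.1832/0.0833333⌋ = 14 → o; lat ⌊0.8213/0.0416667⌋ = 19 → t.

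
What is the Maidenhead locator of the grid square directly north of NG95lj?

Latitude subsquare j = 9; +1 → 10 = k.
The longitude characters are unchanged.

NG95lk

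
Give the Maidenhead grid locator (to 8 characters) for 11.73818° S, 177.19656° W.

Shift to the Maidenhead origin (180°W, 90°S): lon 2.80344, lat 78.26182.
Field: 2.80344/20 → 0 → A, 78.26182/10 → 7 → H; chars AH.
Square: 2.80344/2 → 1, 8.26182/1 → 8; chars 18.
Subsquare: 0.80344/0.0833333 → 9 → j, 0.26182/0.0416667 → 6 → g; chars jg.
Extended square: 0.05344/0.00833333 → 6, 0.01182/0.00416667 → 2; chars 62.

AH18jg62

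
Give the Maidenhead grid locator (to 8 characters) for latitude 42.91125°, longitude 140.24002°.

Offset from 180°W / 90°S: lon 320.24002°, lat 132.91125°.
Field: lon ⌊320.24002/20⌋ = 16 → Q; lat ⌊132.91125/10⌋ = 13 → N.
Square: lon ⌊0.24002/2⌋ = 0; lat ⌊2.91125/1⌋ = 2.
Subsquare: lon ⌊0.24002/0.0833333⌋ = 2 → c; lat ⌊0.91125/0.0416667⌋ = 21 → v.
Extended square: lon ⌊0.07335/0.00833333⌋ = 8; lat ⌊0.03625/0.00416667⌋ = 8.

QN02cv88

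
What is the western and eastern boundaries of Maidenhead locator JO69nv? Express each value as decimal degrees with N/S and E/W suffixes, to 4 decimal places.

Field J=9, O=14: +9·20° lon, +14·10° lat → SW at lon 0°, lat 50°.
Square 6, 9: +6·2° lon, +9·1° lat → SW at lon 12°, lat 59°.
Subsquare n=13, v=21: +13·0.0833333° lon, +21·0.0416667° lat → SW at lon 13.0833°, lat 59.875°.
Cell spans 0.0833333° lon × 0.0416667° lat.
west 13.0833° E, east 13.1667° E.

13.0833° E, 13.1667° E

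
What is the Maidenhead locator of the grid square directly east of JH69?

Longitude square 6; +1 → 7.
The latitude characters are unchanged.

JH79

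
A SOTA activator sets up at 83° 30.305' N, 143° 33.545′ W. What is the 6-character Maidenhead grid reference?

Add 180° to longitude and 90° to latitude: 36.4409, 173.5051.
Field: lon ⌊36.4409/20⌋ = 1 → B; lat ⌊173.5051/10⌋ = 17 → R.
Square: lon ⌊16.4409/2⌋ = 8; lat ⌊3.5051/1⌋ = 3.
Subsquare: lon ⌊0.4409/0.0833333⌋ = 5 → f; lat ⌊0.5051/0.0416667⌋ = 12 → m.

BR83fm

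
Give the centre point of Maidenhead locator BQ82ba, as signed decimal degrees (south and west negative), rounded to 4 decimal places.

72.0208, -143.8750

Field B=1, Q=16: +1·20° lon, +16·10° lat → SW at lon -160°, lat 70°.
Square 8, 2: +8·2° lon, +2·1° lat → SW at lon -144°, lat 72°.
Subsquare b=1, a=0: +1·0.0833333° lon, +0·0.0416667° lat → SW at lon -143.917°, lat 72°.
Cell spans 0.0833333° lon × 0.0416667° lat. Centre is SW corner plus half of each.
latitude 72.0208, longitude -143.8750.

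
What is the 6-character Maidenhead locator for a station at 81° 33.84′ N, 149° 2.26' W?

BR51ln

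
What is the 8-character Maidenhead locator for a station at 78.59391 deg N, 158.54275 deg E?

QQ98go52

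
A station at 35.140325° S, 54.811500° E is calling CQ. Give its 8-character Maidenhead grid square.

LF74ju76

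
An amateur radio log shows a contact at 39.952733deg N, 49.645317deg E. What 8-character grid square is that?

LM49tw78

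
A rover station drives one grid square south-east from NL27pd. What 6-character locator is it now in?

NL27qc

Longitude subsquare p = 15; +1 → 16 = q.
Latitude subsquare d = 3; −1 → 2 = c.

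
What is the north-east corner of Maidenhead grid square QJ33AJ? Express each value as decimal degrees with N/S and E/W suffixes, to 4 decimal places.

Field Q=16, J=9: +16·20° lon, +9·10° lat → SW at lon 140°, lat 0°.
Square 3, 3: +3·2° lon, +3·1° lat → SW at lon 146°, lat 3°.
Subsquare a=0, j=9: +0·0.0833333° lon, +9·0.0416667° lat → SW at lon 146°, lat 3.375°.
Cell spans 0.0833333° lon × 0.0416667° lat. NE corner is SW corner plus one full cell.
latitude 3.4167° N, longitude 146.0833° E.

3.4167° N, 146.0833° E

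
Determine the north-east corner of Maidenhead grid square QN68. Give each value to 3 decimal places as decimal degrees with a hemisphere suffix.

Field Q=16, N=13: +16·20° lon, +13·10° lat → SW at lon 140°, lat 40°.
Square 6, 8: +6·2° lon, +8·1° lat → SW at lon 152°, lat 48°.
Cell spans 2° lon × 1° lat. NE corner is SW corner plus one full cell.
latitude 49.000° N, longitude 154.000° E.

49.000° N, 154.000° E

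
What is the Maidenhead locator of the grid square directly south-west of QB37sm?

QB37rl

Longitude subsquare s = 18; −1 → 17 = r.
Latitude subsquare m = 12; −1 → 11 = l.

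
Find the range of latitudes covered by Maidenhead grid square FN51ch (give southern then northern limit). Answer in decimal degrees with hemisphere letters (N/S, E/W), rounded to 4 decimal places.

41.2917° N, 41.3333° N

Field F=5, N=13: +5·20° lon, +13·10° lat → SW at lon -80°, lat 40°.
Square 5, 1: +5·2° lon, +1·1° lat → SW at lon -70°, lat 41°.
Subsquare c=2, h=7: +2·0.0833333° lon, +7·0.0416667° lat → SW at lon -69.8333°, lat 41.2917°.
Cell spans 0.0833333° lon × 0.0416667° lat.
south 41.2917° N, north 41.3333° N.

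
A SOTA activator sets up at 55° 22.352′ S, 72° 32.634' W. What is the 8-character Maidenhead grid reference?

FD34rp40

Offset from 180°W / 90°S: lon 107.45610°, lat 34.62747°.
Field: lon ⌊107.45610/20⌋ = 5 → F; lat ⌊34.62747/10⌋ = 3 → D.
Square: lon ⌊7.45610/2⌋ = 3; lat ⌊4.62747/1⌋ = 4.
Subsquare: lon ⌊1.45610/0.0833333⌋ = 17 → r; lat ⌊0.62747/0.0416667⌋ = 15 → p.
Extended square: lon ⌊0.03943/0.00833333⌋ = 4; lat ⌊0.00247/0.00416667⌋ = 0.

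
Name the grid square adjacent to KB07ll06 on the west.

Longitude extended square 0; −1 → -1, wraps to 9, carry into subsquare.
Longitude subsquare l = 11; −1 → 10 = k.
The latitude characters are unchanged.

KB07kl96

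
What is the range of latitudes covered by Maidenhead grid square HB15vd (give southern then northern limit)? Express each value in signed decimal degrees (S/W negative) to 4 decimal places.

Field H=7, B=1: +7·20° lon, +1·10° lat → SW at lon -40°, lat -80°.
Square 1, 5: +1·2° lon, +5·1° lat → SW at lon -38°, lat -75°.
Subsquare v=21, d=3: +21·0.0833333° lon, +3·0.0416667° lat → SW at lon -36.25°, lat -74.875°.
Cell spans 0.0833333° lon × 0.0416667° lat.
south -74.8750, north -74.8333.

-74.8750, -74.8333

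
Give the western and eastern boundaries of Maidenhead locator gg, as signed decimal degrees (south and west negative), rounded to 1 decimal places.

Field G=6, G=6: +6·20° lon, +6·10° lat → SW at lon -60°, lat -30°.
Cell spans 20° lon × 10° lat.
west -60.0, east -40.0.

-60.0, -40.0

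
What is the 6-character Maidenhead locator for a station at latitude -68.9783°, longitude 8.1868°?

JC41ca

Offset from 180°W / 90°S: lon 188.1868°, lat 21.0217°.
Field (20°×10°, letters A–R): 188.1868/20 → 9 → J, 21.0217/10 → 2 → C; chars JC.
Square (2°×1°, digits 0–9): 8.1868/2 → 4, 1.0217/1 → 1; chars 41.
Subsquare (5′×2.5′, letters a–x): 0.1868/0.0833333 → 2 → c, 0.0217/0.0416667 → 0 → a; chars ca.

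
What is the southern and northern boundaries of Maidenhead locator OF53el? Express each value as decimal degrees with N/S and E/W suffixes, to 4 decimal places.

Field O=14, F=5: +14·20° lon, +5·10° lat → SW at lon 100°, lat -40°.
Square 5, 3: +5·2° lon, +3·1° lat → SW at lon 110°, lat -37°.
Subsquare e=4, l=11: +4·0.0833333° lon, +11·0.0416667° lat → SW at lon 110.333°, lat -36.5417°.
Cell spans 0.0833333° lon × 0.0416667° lat.
south 36.5417° S, north 36.5000° S.

36.5417° S, 36.5000° S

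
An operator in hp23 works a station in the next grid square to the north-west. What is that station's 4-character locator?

HP14

Longitude square 2; −1 → 1.
Latitude square 3; +1 → 4.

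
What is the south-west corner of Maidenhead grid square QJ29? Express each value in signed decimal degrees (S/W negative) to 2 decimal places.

9.00, 144.00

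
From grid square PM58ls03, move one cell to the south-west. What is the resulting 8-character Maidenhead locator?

Longitude extended square 0; −1 → -1, wraps to 9, carry into subsquare.
Longitude subsquare l = 11; −1 → 10 = k.
Latitude extended square 3; −1 → 2.

PM58ks92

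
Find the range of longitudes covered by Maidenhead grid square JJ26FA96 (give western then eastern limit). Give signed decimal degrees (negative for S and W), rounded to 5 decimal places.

4.49167, 4.50000

Field J=9, J=9: +9·20° lon, +9·10° lat → SW at lon 0°, lat 0°.
Square 2, 6: +2·2° lon, +6·1° lat → SW at lon 4°, lat 6°.
Subsquare f=5, a=0: +5·0.0833333° lon, +0·0.0416667° lat → SW at lon 4.41667°, lat 6°.
Extended square 9, 6: +9·0.00833333° lon, +6·0.00416667° lat → SW at lon 4.49167°, lat 6.025°.
Cell spans 0.00833333° lon × 0.00416667° lat.
west 4.49167, east 4.50000.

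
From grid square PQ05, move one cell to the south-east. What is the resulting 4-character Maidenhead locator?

PQ14

Longitude square 0; +1 → 1.
Latitude square 5; −1 → 4.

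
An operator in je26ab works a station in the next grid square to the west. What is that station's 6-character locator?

JE16xb

Longitude subsquare a = 0; −1 → -1, wraps to 23 = x, carry into square.
Longitude square 2; −1 → 1.
The latitude characters are unchanged.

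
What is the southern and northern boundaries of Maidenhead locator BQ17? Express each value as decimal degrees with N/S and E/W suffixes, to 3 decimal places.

77.000° N, 78.000° N

Field B=1, Q=16: +1·20° lon, +16·10° lat → SW at lon -160°, lat 70°.
Square 1, 7: +1·2° lon, +7·1° lat → SW at lon -158°, lat 77°.
Cell spans 2° lon × 1° lat.
south 77.000° N, north 78.000° N.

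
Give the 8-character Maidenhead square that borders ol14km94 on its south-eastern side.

Longitude extended square 9; +1 → 10, wraps to 0, carry into subsquare.
Longitude subsquare k = 10; +1 → 11 = l.
Latitude extended square 4; −1 → 3.

OL14lm03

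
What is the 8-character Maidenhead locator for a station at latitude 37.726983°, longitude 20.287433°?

KM07dr44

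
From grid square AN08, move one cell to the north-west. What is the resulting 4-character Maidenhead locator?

RN99

Longitude square 0; −1 → -1, wraps to 9, carry into field.
Longitude field A = 0; −1 → -1, wraps to 17 = R, wrapping around the antimeridian.
Latitude square 8; +1 → 9.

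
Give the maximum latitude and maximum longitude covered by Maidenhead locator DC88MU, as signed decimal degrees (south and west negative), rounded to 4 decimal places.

Field D=3, C=2: +3·20° lon, +2·10° lat → SW at lon -120°, lat -70°.
Square 8, 8: +8·2° lon, +8·1° lat → SW at lon -104°, lat -62°.
Subsquare m=12, u=20: +12·0.0833333° lon, +20·0.0416667° lat → SW at lon -103°, lat -61.1667°.
Cell spans 0.0833333° lon × 0.0416667° lat. NE corner is SW corner plus one full cell.
latitude -61.1250, longitude -102.9167.

-61.1250, -102.9167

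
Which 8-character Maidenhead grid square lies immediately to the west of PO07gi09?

PO07fi99

Longitude extended square 0; −1 → -1, wraps to 9, carry into subsquare.
Longitude subsquare g = 6; −1 → 5 = f.
The latitude characters are unchanged.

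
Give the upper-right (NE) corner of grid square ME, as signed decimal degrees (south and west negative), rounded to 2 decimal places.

-40.00, 80.00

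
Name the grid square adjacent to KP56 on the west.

KP46

Longitude square 5; −1 → 4.
The latitude characters are unchanged.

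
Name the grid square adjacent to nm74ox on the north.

Latitude subsquare x = 23; +1 → 24, wraps to 0 = a, carry into square.
Latitude square 4; +1 → 5.
The longitude characters are unchanged.

NM75oa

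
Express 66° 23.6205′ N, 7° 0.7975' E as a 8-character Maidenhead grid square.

JP36mj14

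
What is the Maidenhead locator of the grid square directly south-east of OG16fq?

Longitude subsquare f = 5; +1 → 6 = g.
Latitude subsquare q = 16; −1 → 15 = p.

OG16gp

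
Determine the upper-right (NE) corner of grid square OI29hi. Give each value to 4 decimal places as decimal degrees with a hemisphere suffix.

Field O=14, I=8: +14·20° lon, +8·10° lat → SW at lon 100°, lat -10°.
Square 2, 9: +2·2° lon, +9·1° lat → SW at lon 104°, lat -1°.
Subsquare h=7, i=8: +7·0.0833333° lon, +8·0.0416667° lat → SW at lon 104.583°, lat -0.666667°.
Cell spans 0.0833333° lon × 0.0416667° lat. NE corner is SW corner plus one full cell.
latitude 0.6250° S, longitude 104.6667° E.

0.6250° S, 104.6667° E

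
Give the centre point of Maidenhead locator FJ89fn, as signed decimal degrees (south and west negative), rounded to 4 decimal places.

Field F=5, J=9: +5·20° lon, +9·10° lat → SW at lon -80°, lat 0°.
Square 8, 9: +8·2° lon, +9·1° lat → SW at lon -64°, lat 9°.
Subsquare f=5, n=13: +5·0.0833333° lon, +13·0.0416667° lat → SW at lon -63.5833°, lat 9.54167°.
Cell spans 0.0833333° lon × 0.0416667° lat. Centre is SW corner plus half of each.
latitude 9.5625, longitude -63.5417.

9.5625, -63.5417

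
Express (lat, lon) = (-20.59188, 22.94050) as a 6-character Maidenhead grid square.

Offset from 180°W / 90°S: lon 202.9405°, lat 69.4081°.
Field: 202.9405/20 → 10 → K, 69.4081/10 → 6 → G; chars KG.
Square: 2.9405/2 → 1, 9.4081/1 → 9; chars 19.
Subsquare: 0.9405/0.0833333 → 11 → l, 0.4081/0.0416667 → 9 → j; chars lj.

KG19lj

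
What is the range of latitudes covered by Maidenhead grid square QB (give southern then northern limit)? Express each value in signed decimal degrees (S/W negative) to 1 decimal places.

-80.0, -70.0

Field Q=16, B=1: +16·20° lon, +1·10° lat → SW at lon 140°, lat -80°.
Cell spans 20° lon × 10° lat.
south -80.0, north -70.0.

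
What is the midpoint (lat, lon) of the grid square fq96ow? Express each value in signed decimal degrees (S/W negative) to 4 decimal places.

Field F=5, Q=16: +5·20° lon, +16·10° lat → SW at lon -80°, lat 70°.
Square 9, 6: +9·2° lon, +6·1° lat → SW at lon -62°, lat 76°.
Subsquare o=14, w=22: +14·0.0833333° lon, +22·0.0416667° lat → SW at lon -60.8333°, lat 76.9167°.
Cell spans 0.0833333° lon × 0.0416667° lat. Centre is SW corner plus half of each.
latitude 76.9375, longitude -60.7917.

76.9375, -60.7917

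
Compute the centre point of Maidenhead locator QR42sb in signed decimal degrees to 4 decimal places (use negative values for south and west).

82.0625, 149.5417

Field Q=16, R=17: +16·20° lon, +17·10° lat → SW at lon 140°, lat 80°.
Square 4, 2: +4·2° lon, +2·1° lat → SW at lon 148°, lat 82°.
Subsquare s=18, b=1: +18·0.0833333° lon, +1·0.0416667° lat → SW at lon 149.5°, lat 82.0417°.
Cell spans 0.0833333° lon × 0.0416667° lat. Centre is SW corner plus half of each.
latitude 82.0625, longitude 149.5417.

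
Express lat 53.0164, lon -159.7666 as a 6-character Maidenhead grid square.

Add 180° to longitude and 90° to latitude: 20.2334, 143.0164.
Field (20°×10°, letters A–R): lon ⌊20.2334/20⌋ = 1 → B; lat ⌊143.0164/10⌋ = 14 → O.
Square (2°×1°, digits 0–9): lon ⌊0.2334/2⌋ = 0; lat ⌊3.0164/1⌋ = 3.
Subsquare (5′×2.5′, letters a–x): lon ⌊0.2334/0.0833333⌋ = 2 → c; lat ⌊0.0164/0.0416667⌋ = 0 → a.

BO03ca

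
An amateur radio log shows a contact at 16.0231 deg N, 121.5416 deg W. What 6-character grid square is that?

Add 180° to longitude and 90° to latitude: 58.4584, 106.0231.
Field (20°×10°, letters A–R): lon ⌊58.4584/20⌋ = 2 → C; lat ⌊106.0231/10⌋ = 10 → K.
Square (2°×1°, digits 0–9): lon ⌊18.4584/2⌋ = 9; lat ⌊6.0231/1⌋ = 6.
Subsquare (5′×2.5′, letters a–x): lon ⌊0.4584/0.0833333⌋ = 5 → f; lat ⌊0.0231/0.0416667⌋ = 0 → a.

CK96fa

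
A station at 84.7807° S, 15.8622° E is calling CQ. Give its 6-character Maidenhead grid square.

Offset from 180°W / 90°S: lon 195.8622°, lat 5.2193°.
Field: lon ⌊195.8622/20⌋ = 9 → J; lat ⌊5.2193/10⌋ = 0 → A.
Square: lon ⌊15.8622/2⌋ = 7; lat ⌊5.2193/1⌋ = 5.
Subsquare: lon ⌊1.8622/0.0833333⌋ = 22 → w; lat ⌊0.2193/0.0416667⌋ = 5 → f.

JA75wf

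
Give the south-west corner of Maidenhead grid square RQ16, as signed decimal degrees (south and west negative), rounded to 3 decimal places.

76.000, 162.000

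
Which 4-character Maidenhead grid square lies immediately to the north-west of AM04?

RM95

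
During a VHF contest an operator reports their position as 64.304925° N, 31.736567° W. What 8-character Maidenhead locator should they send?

HP44dh13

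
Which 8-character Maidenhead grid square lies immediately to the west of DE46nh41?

DE46nh31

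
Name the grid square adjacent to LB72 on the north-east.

LB83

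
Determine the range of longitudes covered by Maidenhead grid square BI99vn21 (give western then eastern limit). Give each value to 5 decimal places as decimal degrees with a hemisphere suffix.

Field B=1, I=8: +1·20° lon, +8·10° lat → SW at lon -160°, lat -10°.
Square 9, 9: +9·2° lon, +9·1° lat → SW at lon -142°, lat -1°.
Subsquare v=21, n=13: +21·0.0833333° lon, +13·0.0416667° lat → SW at lon -140.25°, lat -0.458333°.
Extended square 2, 1: +2·0.00833333° lon, +1·0.00416667° lat → SW at lon -140.233°, lat -0.454167°.
Cell spans 0.00833333° lon × 0.00416667° lat.
west 140.23333° W, east 140.22500° W.

140.23333° W, 140.22500° W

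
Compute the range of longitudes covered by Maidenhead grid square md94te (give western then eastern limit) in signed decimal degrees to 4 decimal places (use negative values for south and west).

79.5833, 79.6667

Field M=12, D=3: +12·20° lon, +3·10° lat → SW at lon 60°, lat -60°.
Square 9, 4: +9·2° lon, +4·1° lat → SW at lon 78°, lat -56°.
Subsquare t=19, e=4: +19·0.0833333° lon, +4·0.0416667° lat → SW at lon 79.5833°, lat -55.8333°.
Cell spans 0.0833333° lon × 0.0416667° lat.
west 79.5833, east 79.6667.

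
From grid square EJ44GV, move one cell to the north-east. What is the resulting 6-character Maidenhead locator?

Longitude subsquare g = 6; +1 → 7 = h.
Latitude subsquare v = 21; +1 → 22 = w.

EJ44hw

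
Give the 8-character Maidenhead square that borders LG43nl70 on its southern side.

LG43nk79

Latitude extended square 0; −1 → -1, wraps to 9, carry into subsquare.
Latitude subsquare l = 11; −1 → 10 = k.
The longitude characters are unchanged.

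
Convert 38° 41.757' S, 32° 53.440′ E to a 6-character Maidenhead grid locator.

KF61kh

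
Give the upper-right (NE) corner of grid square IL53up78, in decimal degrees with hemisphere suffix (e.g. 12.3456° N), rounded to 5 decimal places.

Field I=8, L=11: +8·20° lon, +11·10° lat → SW at lon -20°, lat 20°.
Square 5, 3: +5·2° lon, +3·1° lat → SW at lon -10°, lat 23°.
Subsquare u=20, p=15: +20·0.0833333° lon, +15·0.0416667° lat → SW at lon -8.33333°, lat 23.625°.
Extended square 7, 8: +7·0.00833333° lon, +8·0.00416667° lat → SW at lon -8.275°, lat 23.6583°.
Cell spans 0.00833333° lon × 0.00416667° lat. NE corner is SW corner plus one full cell.
latitude 23.66250° N, longitude 8.26667° W.

23.66250° N, 8.26667° W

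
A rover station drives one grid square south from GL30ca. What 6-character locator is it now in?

GK39cx

Latitude subsquare a = 0; −1 → -1, wraps to 23 = x, carry into square.
Latitude square 0; −1 → -1, wraps to 9, carry into field.
Latitude field L = 11; −1 → 10 = K.
The longitude characters are unchanged.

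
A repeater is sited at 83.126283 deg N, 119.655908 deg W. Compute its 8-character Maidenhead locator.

Add 180° to longitude and 90° to latitude: 60.34409, 173.12628.
Field (20°×10°, letters A–R): lon ⌊60.34409/20⌋ = 3 → D; lat ⌊173.12628/10⌋ = 17 → R.
Square (2°×1°, digits 0–9): lon ⌊0.34409/2⌋ = 0; lat ⌊3.12628/1⌋ = 3.
Subsquare (5′×2.5′, letters a–x): lon ⌊0.34409/0.0833333⌋ = 4 → e; lat ⌊0.12628/0.0416667⌋ = 3 → d.
Extended square (30″×15″, digits 0–9): lon ⌊0.01076/0.00833333⌋ = 1; lat ⌊0.00128/0.00416667⌋ = 0.

DR03ed10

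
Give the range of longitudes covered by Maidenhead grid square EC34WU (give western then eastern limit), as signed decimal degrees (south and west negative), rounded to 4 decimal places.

-92.1667, -92.0833

Field E=4, C=2: +4·20° lon, +2·10° lat → SW at lon -100°, lat -70°.
Square 3, 4: +3·2° lon, +4·1° lat → SW at lon -94°, lat -66°.
Subsquare w=22, u=20: +22·0.0833333° lon, +20·0.0416667° lat → SW at lon -92.1667°, lat -65.1667°.
Cell spans 0.0833333° lon × 0.0416667° lat.
west -92.1667, east -92.0833.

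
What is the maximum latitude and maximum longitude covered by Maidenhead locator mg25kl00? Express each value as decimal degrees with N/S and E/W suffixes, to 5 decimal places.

24.53750° S, 64.84167° E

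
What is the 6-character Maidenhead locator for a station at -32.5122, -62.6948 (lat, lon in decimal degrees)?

FF87pl

Shift to the Maidenhead origin (180°W, 90°S): lon 117.3052, lat 57.4878.
Field: lon ⌊117.3052/20⌋ = 5 → F; lat ⌊57.4878/10⌋ = 5 → F.
Square: lon ⌊17.3052/2⌋ = 8; lat ⌊7.4878/1⌋ = 7.
Subsquare: lon ⌊1.3052/0.0833333⌋ = 15 → p; lat ⌊0.4878/0.0416667⌋ = 11 → l.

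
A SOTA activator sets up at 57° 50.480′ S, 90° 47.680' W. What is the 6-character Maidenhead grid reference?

ED42od

Add 180° to longitude and 90° to latitude: 89.2053, 32.1587.
Field (20°×10°, letters A–R): lon ⌊89.2053/20⌋ = 4 → E; lat ⌊32.1587/10⌋ = 3 → D.
Square (2°×1°, digits 0–9): lon ⌊9.2053/2⌋ = 4; lat ⌊2.1587/1⌋ = 2.
Subsquare (5′×2.5′, letters a–x): lon ⌊1.2053/0.0833333⌋ = 14 → o; lat ⌊0.1587/0.0416667⌋ = 3 → d.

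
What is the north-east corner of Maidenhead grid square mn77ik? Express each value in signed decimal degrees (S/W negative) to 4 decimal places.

47.4583, 74.7500

Field M=12, N=13: +12·20° lon, +13·10° lat → SW at lon 60°, lat 40°.
Square 7, 7: +7·2° lon, +7·1° lat → SW at lon 74°, lat 47°.
Subsquare i=8, k=10: +8·0.0833333° lon, +10·0.0416667° lat → SW at lon 74.6667°, lat 47.4167°.
Cell spans 0.0833333° lon × 0.0416667° lat. NE corner is SW corner plus one full cell.
latitude 47.4583, longitude 74.7500.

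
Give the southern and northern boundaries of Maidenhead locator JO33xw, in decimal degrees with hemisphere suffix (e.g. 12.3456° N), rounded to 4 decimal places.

Field J=9, O=14: +9·20° lon, +14·10° lat → SW at lon 0°, lat 50°.
Square 3, 3: +3·2° lon, +3·1° lat → SW at lon 6°, lat 53°.
Subsquare x=23, w=22: +23·0.0833333° lon, +22·0.0416667° lat → SW at lon 7.91667°, lat 53.9167°.
Cell spans 0.0833333° lon × 0.0416667° lat.
south 53.9167° N, north 53.9583° N.

53.9167° N, 53.9583° N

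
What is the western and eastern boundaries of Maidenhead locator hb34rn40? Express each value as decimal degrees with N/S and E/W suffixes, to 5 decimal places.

Field H=7, B=1: +7·20° lon, +1·10° lat → SW at lon -40°, lat -80°.
Square 3, 4: +3·2° lon, +4·1° lat → SW at lon -34°, lat -76°.
Subsquare r=17, n=13: +17·0.0833333° lon, +13·0.0416667° lat → SW at lon -32.5833°, lat -75.4583°.
Extended square 4, 0: +4·0.00833333° lon, +0·0.00416667° lat → SW at lon -32.55°, lat -75.4583°.
Cell spans 0.00833333° lon × 0.00416667° lat.
west 32.55000° W, east 32.54167° W.

32.55000° W, 32.54167° W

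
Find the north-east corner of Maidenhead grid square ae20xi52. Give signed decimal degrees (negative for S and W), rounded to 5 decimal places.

Field A=0, E=4: +0·20° lon, +4·10° lat → SW at lon -180°, lat -50°.
Square 2, 0: +2·2° lon, +0·1° lat → SW at lon -176°, lat -50°.
Subsquare x=23, i=8: +23·0.0833333° lon, +8·0.0416667° lat → SW at lon -174.083°, lat -49.6667°.
Extended square 5, 2: +5·0.00833333° lon, +2·0.00416667° lat → SW at lon -174.042°, lat -49.6583°.
Cell spans 0.00833333° lon × 0.00416667° lat. NE corner is SW corner plus one full cell.
latitude -49.65417, longitude -174.03333.

-49.65417, -174.03333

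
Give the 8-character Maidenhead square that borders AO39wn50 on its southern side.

AO39wm59

Latitude extended square 0; −1 → -1, wraps to 9, carry into subsquare.
Latitude subsquare n = 13; −1 → 12 = m.
The longitude characters are unchanged.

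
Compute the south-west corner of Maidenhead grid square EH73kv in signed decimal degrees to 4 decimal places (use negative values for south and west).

Field E=4, H=7: +4·20° lon, +7·10° lat → SW at lon -100°, lat -20°.
Square 7, 3: +7·2° lon, +3·1° lat → SW at lon -86°, lat -17°.
Subsquare k=10, v=21: +10·0.0833333° lon, +21·0.0416667° lat → SW at lon -85.1667°, lat -16.125°.
latitude -16.1250, longitude -85.1667.

-16.1250, -85.1667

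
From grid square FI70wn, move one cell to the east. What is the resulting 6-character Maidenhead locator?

FI70xn

Longitude subsquare w = 22; +1 → 23 = x.
The latitude characters are unchanged.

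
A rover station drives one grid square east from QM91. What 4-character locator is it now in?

Longitude square 9; +1 → 10, wraps to 0, carry into field.
Longitude field Q = 16; +1 → 17 = R.
The latitude characters are unchanged.

RM01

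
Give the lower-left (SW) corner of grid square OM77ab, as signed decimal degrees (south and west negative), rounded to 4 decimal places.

37.0417, 114.0000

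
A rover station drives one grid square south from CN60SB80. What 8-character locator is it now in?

CN60sa89

Latitude extended square 0; −1 → -1, wraps to 9, carry into subsquare.
Latitude subsquare b = 1; −1 → 0 = a.
The longitude characters are unchanged.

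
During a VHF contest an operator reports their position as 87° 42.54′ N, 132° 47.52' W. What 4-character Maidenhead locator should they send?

Offset from 180°W / 90°S: lon 47.21°, lat 177.71°.
Field: 47.21/20 → 2 → C, 177.71/10 → 17 → R; chars CR.
Square: 7.21/2 → 3, 7.71/1 → 7; chars 37.

CR37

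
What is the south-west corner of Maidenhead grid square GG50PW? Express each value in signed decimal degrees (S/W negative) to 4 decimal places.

-29.0833, -48.7500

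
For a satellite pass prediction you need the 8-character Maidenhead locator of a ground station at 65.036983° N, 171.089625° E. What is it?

Shift to the Maidenhead origin (180°W, 90°S): lon 351.08963, lat 155.03698.
Field: lon ⌊351.08963/20⌋ = 17 → R; lat ⌊155.03698/10⌋ = 15 → P.
Square: lon ⌊11.08963/2⌋ = 5; lat ⌊5.03698/1⌋ = 5.
Subsquare: lon ⌊1.08963/0.0833333⌋ = 13 → n; lat ⌊0.03698/0.0416667⌋ = 0 → a.
Extended square: lon ⌊0.00629/0.00833333⌋ = 0; lat ⌊0.03698/0.00416667⌋ = 8.

RP55na08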